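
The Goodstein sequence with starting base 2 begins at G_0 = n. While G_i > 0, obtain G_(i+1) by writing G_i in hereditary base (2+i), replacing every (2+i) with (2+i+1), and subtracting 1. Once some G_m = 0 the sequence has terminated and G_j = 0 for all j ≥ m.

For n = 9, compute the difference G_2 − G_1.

G_0 = 9. HB_2(9) = 2^(2 + 1) + 1. Bump = 82. G_1 = 81.
G_1 = 81. HB_3(81) = 3^(3 + 1). Bump = 1024. G_2 = 1023.

942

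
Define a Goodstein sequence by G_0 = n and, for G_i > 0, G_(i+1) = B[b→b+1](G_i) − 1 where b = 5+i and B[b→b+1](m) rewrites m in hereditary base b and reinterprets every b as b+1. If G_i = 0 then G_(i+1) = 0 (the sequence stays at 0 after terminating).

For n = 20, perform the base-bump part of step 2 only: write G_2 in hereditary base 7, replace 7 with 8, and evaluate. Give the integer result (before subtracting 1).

28

i=0: 20 = 4·5 (b=5); 5→6: 4·6 = 24; 24−1 = 23
i=1: 23 = 3·6 + 5 (b=6); 6→7: 3·7 + 5 = 26; 26−1 = 25
i=2: 25 = 3·7 + 4 (b=7); 7→8: 3·8 + 4 = 28; 28−1 = 27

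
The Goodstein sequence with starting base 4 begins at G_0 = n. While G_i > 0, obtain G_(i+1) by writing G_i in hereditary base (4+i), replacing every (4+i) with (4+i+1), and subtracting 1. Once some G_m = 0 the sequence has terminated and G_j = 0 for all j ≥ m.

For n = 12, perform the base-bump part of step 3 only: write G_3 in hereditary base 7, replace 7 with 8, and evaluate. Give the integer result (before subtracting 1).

base 4: 12 = 3·4; at 5: 3·5 = 15; next = 14
base 5: 14 = 2·5 + 4; at 6: 2·6 + 4 = 16; next = 15
base 6: 15 = 2·6 + 3; at 7: 2·7 + 3 = 17; next = 16

18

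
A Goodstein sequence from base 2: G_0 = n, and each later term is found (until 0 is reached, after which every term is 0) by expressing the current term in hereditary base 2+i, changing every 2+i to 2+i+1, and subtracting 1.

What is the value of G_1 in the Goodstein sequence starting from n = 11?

84

11 —HB2→ 2^(2 + 1) + 2 + 1 —bump→ 3^(3 + 1) + 3 + 1 = 85 —(−1)→ 84
84 —HB3→ 3^(3 + 1) + 3 —bump→ 4^(4 + 1) + 4 = 1028 —(−1)→ 1027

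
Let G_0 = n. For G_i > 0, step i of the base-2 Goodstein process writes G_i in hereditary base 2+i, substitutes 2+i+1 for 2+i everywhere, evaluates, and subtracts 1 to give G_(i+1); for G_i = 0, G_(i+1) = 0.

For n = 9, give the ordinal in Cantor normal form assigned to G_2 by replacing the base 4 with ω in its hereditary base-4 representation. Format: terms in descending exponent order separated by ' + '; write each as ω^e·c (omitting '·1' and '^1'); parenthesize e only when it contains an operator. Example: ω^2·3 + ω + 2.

9 —HB2→ 2^(2 + 1) + 1 —bump→ 3^(3 + 1) + 1 = 82 —(−1)→ 81
81 —HB3→ 3^(3 + 1) —bump→ 4^(4 + 1) = 1024 —(−1)→ 1023
1023 —HB4→ 3·4^4 + 3·4^3 + 3·4^2 + 3·4 + 3 —bump→ 3·5^5 + 3·5^3 + 3·5^2 + 3·5 + 3 = 9843 —(−1)→ 9842

ω^ω·3 + ω^3·3 + ω^2·3 + ω·3 + 3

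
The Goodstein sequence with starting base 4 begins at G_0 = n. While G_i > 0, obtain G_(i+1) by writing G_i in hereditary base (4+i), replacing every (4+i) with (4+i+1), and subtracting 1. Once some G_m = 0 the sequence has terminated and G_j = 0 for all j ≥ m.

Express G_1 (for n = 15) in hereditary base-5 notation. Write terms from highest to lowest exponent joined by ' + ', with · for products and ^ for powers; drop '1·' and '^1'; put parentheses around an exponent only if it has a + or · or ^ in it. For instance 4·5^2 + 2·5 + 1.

base 4: 15 = 3·4 + 3; at 5: 3·5 + 3 = 18; next = 17
base 5: 17 = 3·5 + 2; at 6: 3·6 + 2 = 20; next = 19

3·5 + 2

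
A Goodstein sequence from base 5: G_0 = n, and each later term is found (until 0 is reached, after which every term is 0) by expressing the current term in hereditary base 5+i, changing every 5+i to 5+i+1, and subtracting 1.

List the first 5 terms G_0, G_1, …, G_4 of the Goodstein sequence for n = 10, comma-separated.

[0] 10 ≡ 2·5 (base 5). Lift 6: 12. −1: 11.
[1] 11 ≡ 6 + 5 (base 6). Lift 7: 12. −1: 11.
[2] 11 ≡ 7 + 4 (base 7). Lift 8: 12. −1: 11.
[3] 11 ≡ 8 + 3 (base 8). Lift 9: 12. −1: 11.

10, 11, 11, 11, 11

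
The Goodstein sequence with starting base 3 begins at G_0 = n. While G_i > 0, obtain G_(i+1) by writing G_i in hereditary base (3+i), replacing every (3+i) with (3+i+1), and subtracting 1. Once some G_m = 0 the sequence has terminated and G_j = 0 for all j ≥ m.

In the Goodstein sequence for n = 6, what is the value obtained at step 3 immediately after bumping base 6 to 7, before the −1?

6 —HB3→ 2·3 —bump→ 2·4 = 8 —(−1)→ 7
7 —HB4→ 4 + 3 —bump→ 5 + 3 = 8 —(−1)→ 7
7 —HB5→ 5 + 2 —bump→ 6 + 2 = 8 —(−1)→ 7
7 —HB6→ 6 + 1 —bump→ 7 + 1 = 8 —(−1)→ 7

8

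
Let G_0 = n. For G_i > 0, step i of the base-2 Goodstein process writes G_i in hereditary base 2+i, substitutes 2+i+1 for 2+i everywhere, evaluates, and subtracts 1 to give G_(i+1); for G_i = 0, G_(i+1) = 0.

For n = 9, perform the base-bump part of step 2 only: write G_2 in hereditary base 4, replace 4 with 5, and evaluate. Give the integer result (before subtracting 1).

9843

step 0: 9 = 2^(2 + 1) + 1; sub 3 for 2: 3^(3 + 1) + 1; = 82; G_1 = 82−1 = 81
step 1: 81 = 3^(3 + 1); sub 4 for 3: 4^(4 + 1); = 1024; G_2 = 1024−1 = 1023
step 2: 1023 = 3·4^4 + 3·4^3 + 3·4^2 + 3·4 + 3; sub 5 for 4: 3·5^5 + 3·5^3 + 3·5^2 + 3·5 + 3; = 9843; G_3 = 9843−1 = 9842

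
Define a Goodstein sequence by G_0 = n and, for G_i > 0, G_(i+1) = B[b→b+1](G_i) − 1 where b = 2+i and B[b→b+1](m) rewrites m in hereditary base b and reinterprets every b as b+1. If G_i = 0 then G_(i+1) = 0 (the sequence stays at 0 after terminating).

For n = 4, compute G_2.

41

4 —HB2→ 2^2 —bump→ 3^3 = 27 —(−1)→ 26
26 —HB3→ 2·3^2 + 2·3 + 2 —bump→ 2·4^2 + 2·4 + 2 = 42 —(−1)→ 41
41 —HB4→ 2·4^2 + 2·4 + 1 —bump→ 2·5^2 + 2·5 + 1 = 61 —(−1)→ 60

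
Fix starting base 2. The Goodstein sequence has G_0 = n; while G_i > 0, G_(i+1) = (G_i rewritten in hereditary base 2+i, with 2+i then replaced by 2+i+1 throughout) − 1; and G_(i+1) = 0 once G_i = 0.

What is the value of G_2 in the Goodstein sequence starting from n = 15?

1283

i=0: 15 = 2^(2 + 1) + 2^2 + 2 + 1 (b=2); 2→3: 3^(3 + 1) + 3^3 + 3 + 1 = 112; 112−1 = 111
i=1: 111 = 3^(3 + 1) + 3^3 + 3 (b=3); 3→4: 4^(4 + 1) + 4^4 + 4 = 1284; 1284−1 = 1283
i=2: 1283 = 4^(4 + 1) + 4^4 + 3 (b=4); 4→5: 5^(5 + 1) + 5^5 + 3 = 18753; 18753−1 = 18752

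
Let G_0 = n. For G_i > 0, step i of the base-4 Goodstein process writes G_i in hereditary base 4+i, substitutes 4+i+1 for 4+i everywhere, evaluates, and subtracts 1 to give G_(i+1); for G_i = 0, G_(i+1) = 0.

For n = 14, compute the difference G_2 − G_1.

2

G_0 = 14. HB_4(14) = 3·4 + 2. Bump = 17. G_1 = 16.
G_1 = 16. HB_5(16) = 3·5 + 1. Bump = 19. G_2 = 18.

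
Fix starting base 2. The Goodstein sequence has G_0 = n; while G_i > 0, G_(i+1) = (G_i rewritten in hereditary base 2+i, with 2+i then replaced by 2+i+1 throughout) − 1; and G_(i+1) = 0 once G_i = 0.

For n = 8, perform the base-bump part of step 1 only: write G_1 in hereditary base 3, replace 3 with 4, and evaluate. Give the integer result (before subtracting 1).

8 —HB2→ 2^(2 + 1) —bump→ 3^(3 + 1) = 81 —(−1)→ 80
80 —HB3→ 2·3^3 + 2·3^2 + 2·3 + 2 —bump→ 2·4^4 + 2·4^2 + 2·4 + 2 = 554 —(−1)→ 553

554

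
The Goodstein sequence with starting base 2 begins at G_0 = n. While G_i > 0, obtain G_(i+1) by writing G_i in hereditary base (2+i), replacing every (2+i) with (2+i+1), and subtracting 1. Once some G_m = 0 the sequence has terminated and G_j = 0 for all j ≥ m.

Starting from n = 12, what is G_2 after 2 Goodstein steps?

base 2: 12 = 2^(2 + 1) + 2^2; at 3: 3^(3 + 1) + 3^3 = 108; next = 107
base 3: 107 = 3^(3 + 1) + 2·3^2 + 2·3 + 2; at 4: 4^(4 + 1) + 2·4^2 + 2·4 + 2 = 1066; next = 1065
base 4: 1065 = 4^(4 + 1) + 2·4^2 + 2·4 + 1; at 5: 5^(5 + 1) + 2·5^2 + 2·5 + 1 = 15686; next = 15685

1065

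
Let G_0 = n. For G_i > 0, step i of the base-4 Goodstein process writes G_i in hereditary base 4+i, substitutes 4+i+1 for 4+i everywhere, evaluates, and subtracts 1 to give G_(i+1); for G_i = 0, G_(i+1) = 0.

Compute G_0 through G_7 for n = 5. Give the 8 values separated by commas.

5, 5, 5, 4, 3, 2, 1, 0

i=0: 5 = 4 + 1 (b=4); 4→5: 5 + 1 = 6; 6−1 = 5
i=1: 5 = 5 (b=5); 5→6: 6 = 6; 6−1 = 5
i=2: 5 = 5 (b=6); 6→7: 5 = 5; 5−1 = 4
i=3: 4 = 4 (b=7); 7→8: 4 = 4; 4−1 = 3
i=4: 3 = 3 (b=8); 8→9: 3 = 3; 3−1 = 2
i=5: 2 = 2 (b=9); 9→10: 2 = 2; 2−1 = 1
i=6: 1 = 1 (b=10); 10→11: 1 = 1; 1−1 = 0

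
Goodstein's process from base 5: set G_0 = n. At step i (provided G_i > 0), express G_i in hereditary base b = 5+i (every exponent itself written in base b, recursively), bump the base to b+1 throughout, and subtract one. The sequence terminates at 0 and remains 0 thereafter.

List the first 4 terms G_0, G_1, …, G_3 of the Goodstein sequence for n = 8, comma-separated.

8, 8, 8, 8

(0) 8|_5 = 5 + 3 ↦ 6 + 3|_6 = 9 ⇒ 8
(1) 8|_6 = 6 + 2 ↦ 7 + 2|_7 = 9 ⇒ 8
(2) 8|_7 = 7 + 1 ↦ 8 + 1|_8 = 9 ⇒ 8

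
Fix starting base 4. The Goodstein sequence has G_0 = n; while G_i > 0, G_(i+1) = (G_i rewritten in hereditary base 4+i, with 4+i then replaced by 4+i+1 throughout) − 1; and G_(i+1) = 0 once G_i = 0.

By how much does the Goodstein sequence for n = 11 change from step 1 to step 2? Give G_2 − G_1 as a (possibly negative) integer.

1

G_0 = 11. HB_4(11) = 2·4 + 3. Bump = 13. G_1 = 12.
G_1 = 12. HB_5(12) = 2·5 + 2. Bump = 14. G_2 = 13.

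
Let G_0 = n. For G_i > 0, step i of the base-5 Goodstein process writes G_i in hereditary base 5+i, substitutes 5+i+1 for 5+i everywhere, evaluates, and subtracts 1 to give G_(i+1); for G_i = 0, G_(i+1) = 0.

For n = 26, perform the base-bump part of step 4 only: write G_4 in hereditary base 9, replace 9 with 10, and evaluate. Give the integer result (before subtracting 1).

64

(0) 26|_5 = 5^2 + 1 ↦ 6^2 + 1|_6 = 37 ⇒ 36
(1) 36|_6 = 6^2 ↦ 7^2|_7 = 49 ⇒ 48
(2) 48|_7 = 6·7 + 6 ↦ 6·8 + 6|_8 = 54 ⇒ 53
(3) 53|_8 = 6·8 + 5 ↦ 6·9 + 5|_9 = 59 ⇒ 58
(4) 58|_9 = 6·9 + 4 ↦ 6·10 + 4|_10 = 64 ⇒ 63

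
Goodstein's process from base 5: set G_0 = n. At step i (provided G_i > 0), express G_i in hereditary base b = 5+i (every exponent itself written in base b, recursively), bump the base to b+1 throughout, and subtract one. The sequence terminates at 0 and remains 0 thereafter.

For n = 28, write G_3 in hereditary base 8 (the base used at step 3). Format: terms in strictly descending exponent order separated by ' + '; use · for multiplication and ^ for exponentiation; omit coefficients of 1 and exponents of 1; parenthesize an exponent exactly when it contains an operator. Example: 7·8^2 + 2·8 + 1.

(0) 28|_5 = 5^2 + 3 ↦ 6^2 + 3|_6 = 39 ⇒ 38
(1) 38|_6 = 6^2 + 2 ↦ 7^2 + 2|_7 = 51 ⇒ 50
(2) 50|_7 = 7^2 + 1 ↦ 8^2 + 1|_8 = 65 ⇒ 64
(3) 64|_8 = 8^2 ↦ 9^2|_9 = 81 ⇒ 80

8^2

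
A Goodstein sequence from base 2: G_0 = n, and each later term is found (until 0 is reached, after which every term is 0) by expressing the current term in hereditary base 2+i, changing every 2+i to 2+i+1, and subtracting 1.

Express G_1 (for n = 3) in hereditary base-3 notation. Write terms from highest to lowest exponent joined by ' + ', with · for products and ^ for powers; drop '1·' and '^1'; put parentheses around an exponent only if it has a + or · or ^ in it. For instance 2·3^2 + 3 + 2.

3

3 —HB2→ 2 + 1 —bump→ 3 + 1 = 4 —(−1)→ 3
3 —HB3→ 3 —bump→ 4 = 4 —(−1)→ 3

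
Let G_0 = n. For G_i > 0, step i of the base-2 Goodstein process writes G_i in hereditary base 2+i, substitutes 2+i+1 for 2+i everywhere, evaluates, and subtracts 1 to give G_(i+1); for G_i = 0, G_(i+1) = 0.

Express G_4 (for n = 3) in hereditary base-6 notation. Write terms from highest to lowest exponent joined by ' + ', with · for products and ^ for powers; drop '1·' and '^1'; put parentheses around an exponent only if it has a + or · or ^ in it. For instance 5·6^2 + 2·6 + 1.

1

G_0=3  [base 2] 2 + 1  →[2↦3]→  3 + 1 = 4  −1 ⇒ G_1=3
G_1=3  [base 3] 3  →[3↦4]→  4 = 4  −1 ⇒ G_2=3
G_2=3  [base 4] 3  →[4↦5]→  3 = 3  −1 ⇒ G_3=2
G_3=2  [base 5] 2  →[5↦6]→  2 = 2  −1 ⇒ G_4=1
G_4=1  [base 6] 1  →[6↦7]→  1 = 1  −1 ⇒ G_5=0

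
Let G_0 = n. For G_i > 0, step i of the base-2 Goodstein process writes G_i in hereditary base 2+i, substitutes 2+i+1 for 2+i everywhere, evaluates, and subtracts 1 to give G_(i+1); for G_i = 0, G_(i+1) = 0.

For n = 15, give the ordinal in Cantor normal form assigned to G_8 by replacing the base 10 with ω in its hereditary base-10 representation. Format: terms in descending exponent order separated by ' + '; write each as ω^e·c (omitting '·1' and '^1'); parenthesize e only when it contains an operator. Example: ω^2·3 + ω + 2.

ω^(ω + 1) + ω^7·7 + ω^6·7 + ω^5·7 + ω^4·7 + ω^3·7 + ω^2·7 + ω·7 + 5

step 0: 15 = 2^(2 + 1) + 2^2 + 2 + 1; sub 3 for 2: 3^(3 + 1) + 3^3 + 3 + 1; = 112; G_1 = 112−1 = 111
step 1: 111 = 3^(3 + 1) + 3^3 + 3; sub 4 for 3: 4^(4 + 1) + 4^4 + 4; = 1284; G_2 = 1284−1 = 1283
step 2: 1283 = 4^(4 + 1) + 4^4 + 3; sub 5 for 4: 5^(5 + 1) + 5^5 + 3; = 18753; G_3 = 18753−1 = 18752
step 3: 18752 = 5^(5 + 1) + 5^5 + 2; sub 6 for 5: 6^(6 + 1) + 6^6 + 2; = 326594; G_4 = 326594−1 = 326593
step 4: 326593 = 6^(6 + 1) + 6^6 + 1; sub 7 for 6: 7^(7 + 1) + 7^7 + 1; = 6588345; G_5 = 6588345−1 = 6588344
step 5: 6588344 = 7^(7 + 1) + 7^7; sub 8 for 7: 8^(8 + 1) + 8^8; = 150994944; G_6 = 150994944−1 = 150994943
step 6: 150994943 = 8^(8 + 1) + 7·8^7 + 7·8^6 + 7·8^5 + 7·8^4 + 7·8^3 + 7·8^2 + 7·8 + 7; sub 9 for 8: 9^(9 + 1) + 7·9^7 + 7·9^6 + 7·9^5 + 7·9^4 + 7·9^3 + 7·9^2 + 7·9 + 7; = 3524450281; G_7 = 3524450281−1 = 3524450280
step 7: 3524450280 = 9^(9 + 1) + 7·9^7 + 7·9^6 + 7·9^5 + 7·9^4 + 7·9^3 + 7·9^2 + 7·9 + 6; sub 10 for 9: 10^(10 + 1) + 7·10^7 + 7·10^6 + 7·10^5 + 7·10^4 + 7·10^3 + 7·10^2 + 7·10 + 6; = 100077777776; G_8 = 100077777776−1 = 100077777775
step 8: 100077777775 = 10^(10 + 1) + 7·10^7 + 7·10^6 + 7·10^5 + 7·10^4 + 7·10^3 + 7·10^2 + 7·10 + 5; sub 11 for 10: 11^(11 + 1) + 7·11^7 + 7·11^6 + 7·11^5 + 7·11^4 + 7·11^3 + 7·11^2 + 7·11 + 5; = 3138578427935; G_9 = 3138578427935−1 = 3138578427934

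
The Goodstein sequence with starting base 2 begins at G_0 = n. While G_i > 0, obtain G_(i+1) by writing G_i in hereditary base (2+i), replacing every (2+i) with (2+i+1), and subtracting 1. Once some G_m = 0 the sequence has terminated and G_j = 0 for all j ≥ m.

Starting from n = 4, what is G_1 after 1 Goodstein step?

26

(0) 4|_2 = 2^2 ↦ 3^3|_3 = 27 ⇒ 26
(1) 26|_3 = 2·3^2 + 2·3 + 2 ↦ 2·4^2 + 2·4 + 2|_4 = 42 ⇒ 41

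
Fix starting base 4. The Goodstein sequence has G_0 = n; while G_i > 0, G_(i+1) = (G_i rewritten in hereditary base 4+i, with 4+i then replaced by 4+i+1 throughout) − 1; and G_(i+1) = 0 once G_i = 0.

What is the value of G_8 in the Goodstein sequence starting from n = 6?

1

G_0=6  [base 4] 4 + 2  →[4↦5]→  5 + 2 = 7  −1 ⇒ G_1=6
G_1=6  [base 5] 5 + 1  →[5↦6]→  6 + 1 = 7  −1 ⇒ G_2=6
G_2=6  [base 6] 6  →[6↦7]→  7 = 7  −1 ⇒ G_3=6
G_3=6  [base 7] 6  →[7↦8]→  6 = 6  −1 ⇒ G_4=5
G_4=5  [base 8] 5  →[8↦9]→  5 = 5  −1 ⇒ G_5=4
G_5=4  [base 9] 4  →[9↦10]→  4 = 4  −1 ⇒ G_6=3
G_6=3  [base 10] 3  →[10↦11]→  3 = 3  −1 ⇒ G_7=2
G_7=2  [base 11] 2  →[11↦12]→  2 = 2  −1 ⇒ G_8=1
G_8=1  [base 12] 1  →[12↦13]→  1 = 1  −1 ⇒ G_9=0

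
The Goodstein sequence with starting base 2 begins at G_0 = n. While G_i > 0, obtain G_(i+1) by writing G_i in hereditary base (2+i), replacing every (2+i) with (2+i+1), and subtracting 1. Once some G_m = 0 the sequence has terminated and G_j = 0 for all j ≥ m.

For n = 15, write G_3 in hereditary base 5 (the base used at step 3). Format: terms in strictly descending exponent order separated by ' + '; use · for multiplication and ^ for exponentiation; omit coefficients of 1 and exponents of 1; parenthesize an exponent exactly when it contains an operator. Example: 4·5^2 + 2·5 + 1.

(0) 15|_2 = 2^(2 + 1) + 2^2 + 2 + 1 ↦ 3^(3 + 1) + 3^3 + 3 + 1|_3 = 112 ⇒ 111
(1) 111|_3 = 3^(3 + 1) + 3^3 + 3 ↦ 4^(4 + 1) + 4^4 + 4|_4 = 1284 ⇒ 1283
(2) 1283|_4 = 4^(4 + 1) + 4^4 + 3 ↦ 5^(5 + 1) + 5^5 + 3|_5 = 18753 ⇒ 18752
(3) 18752|_5 = 5^(5 + 1) + 5^5 + 2 ↦ 6^(6 + 1) + 6^6 + 2|_6 = 326594 ⇒ 326593

5^(5 + 1) + 5^5 + 2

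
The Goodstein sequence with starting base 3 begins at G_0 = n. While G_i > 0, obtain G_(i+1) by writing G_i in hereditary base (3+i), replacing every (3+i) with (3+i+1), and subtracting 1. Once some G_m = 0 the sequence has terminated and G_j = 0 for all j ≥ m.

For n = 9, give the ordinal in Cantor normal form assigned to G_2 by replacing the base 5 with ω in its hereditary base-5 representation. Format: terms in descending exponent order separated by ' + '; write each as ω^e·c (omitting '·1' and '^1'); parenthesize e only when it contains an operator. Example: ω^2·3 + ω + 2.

(0) 9|_3 = 3^2 ↦ 4^2|_4 = 16 ⇒ 15
(1) 15|_4 = 3·4 + 3 ↦ 3·5 + 3|_5 = 18 ⇒ 17
(2) 17|_5 = 3·5 + 2 ↦ 3·6 + 2|_6 = 20 ⇒ 19

ω·3 + 2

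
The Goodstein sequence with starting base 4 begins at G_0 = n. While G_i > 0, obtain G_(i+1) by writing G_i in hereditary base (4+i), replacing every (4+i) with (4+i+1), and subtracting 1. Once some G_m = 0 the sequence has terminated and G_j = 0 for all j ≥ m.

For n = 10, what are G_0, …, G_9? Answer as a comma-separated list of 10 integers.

G_0=10  [base 4] 2·4 + 2  →[4↦5]→  2·5 + 2 = 12  −1 ⇒ G_1=11
G_1=11  [base 5] 2·5 + 1  →[5↦6]→  2·6 + 1 = 13  −1 ⇒ G_2=12
G_2=12  [base 6] 2·6  →[6↦7]→  2·7 = 14  −1 ⇒ G_3=13
G_3=13  [base 7] 7 + 6  →[7↦8]→  8 + 6 = 14  −1 ⇒ G_4=13
G_4=13  [base 8] 8 + 5  →[8↦9]→  9 + 5 = 14  −1 ⇒ G_5=13
G_5=13  [base 9] 9 + 4  →[9↦10]→  10 + 4 = 14  −1 ⇒ G_6=13
G_6=13  [base 10] 10 + 3  →[10↦11]→  11 + 3 = 14  −1 ⇒ G_7=13
G_7=13  [base 11] 11 + 2  →[11↦12]→  12 + 2 = 14  −1 ⇒ G_8=13
G_8=13  [base 12] 12 + 1  →[12↦13]→  13 + 1 = 14  −1 ⇒ G_9=13

10, 11, 12, 13, 13, 13, 13, 13, 13, 13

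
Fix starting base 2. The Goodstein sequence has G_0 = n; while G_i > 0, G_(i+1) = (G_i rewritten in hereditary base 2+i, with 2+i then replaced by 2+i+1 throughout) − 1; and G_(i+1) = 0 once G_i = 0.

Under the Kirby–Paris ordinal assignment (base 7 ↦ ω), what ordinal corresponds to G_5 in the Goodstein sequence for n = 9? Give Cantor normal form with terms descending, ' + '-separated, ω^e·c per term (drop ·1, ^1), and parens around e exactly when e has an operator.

ω^ω·3 + ω^3·3 + ω^2·3 + ω·3

9 —HB2→ 2^(2 + 1) + 1 —bump→ 3^(3 + 1) + 1 = 82 —(−1)→ 81
81 —HB3→ 3^(3 + 1) —bump→ 4^(4 + 1) = 1024 —(−1)→ 1023
1023 —HB4→ 3·4^4 + 3·4^3 + 3·4^2 + 3·4 + 3 —bump→ 3·5^5 + 3·5^3 + 3·5^2 + 3·5 + 3 = 9843 —(−1)→ 9842
9842 —HB5→ 3·5^5 + 3·5^3 + 3·5^2 + 3·5 + 2 —bump→ 3·6^6 + 3·6^3 + 3·6^2 + 3·6 + 2 = 140744 —(−1)→ 140743
140743 —HB6→ 3·6^6 + 3·6^3 + 3·6^2 + 3·6 + 1 —bump→ 3·7^7 + 3·7^3 + 3·7^2 + 3·7 + 1 = 2471827 —(−1)→ 2471826
2471826 —HB7→ 3·7^7 + 3·7^3 + 3·7^2 + 3·7 —bump→ 3·8^8 + 3·8^3 + 3·8^2 + 3·8 = 50333400 —(−1)→ 50333399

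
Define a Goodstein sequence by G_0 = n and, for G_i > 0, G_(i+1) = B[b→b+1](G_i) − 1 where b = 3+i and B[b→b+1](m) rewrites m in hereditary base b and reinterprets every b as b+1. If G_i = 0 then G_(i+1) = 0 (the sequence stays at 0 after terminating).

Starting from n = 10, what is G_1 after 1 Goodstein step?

16

step 0: 10 = 3^2 + 1; sub 4 for 3: 4^2 + 1; = 17; G_1 = 17−1 = 16
step 1: 16 = 4^2; sub 5 for 4: 5^2; = 25; G_2 = 25−1 = 24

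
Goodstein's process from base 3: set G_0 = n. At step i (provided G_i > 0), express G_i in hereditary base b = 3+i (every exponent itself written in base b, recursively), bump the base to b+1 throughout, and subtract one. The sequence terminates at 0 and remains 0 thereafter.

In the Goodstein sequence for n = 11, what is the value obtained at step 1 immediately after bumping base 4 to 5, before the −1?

step 0: 11 = 3^2 + 2; sub 4 for 3: 4^2 + 2; = 18; G_1 = 18−1 = 17
step 1: 17 = 4^2 + 1; sub 5 for 4: 5^2 + 1; = 26; G_2 = 26−1 = 25

26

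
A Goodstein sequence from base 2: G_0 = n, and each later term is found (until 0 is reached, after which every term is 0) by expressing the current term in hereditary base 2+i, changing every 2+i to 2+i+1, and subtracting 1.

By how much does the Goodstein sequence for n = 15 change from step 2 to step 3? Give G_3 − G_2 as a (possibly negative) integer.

17469

i=0: 15 = 2^(2 + 1) + 2^2 + 2 + 1 (b=2); 2→3: 3^(3 + 1) + 3^3 + 3 + 1 = 112; 112−1 = 111
i=1: 111 = 3^(3 + 1) + 3^3 + 3 (b=3); 3→4: 4^(4 + 1) + 4^4 + 4 = 1284; 1284−1 = 1283
i=2: 1283 = 4^(4 + 1) + 4^4 + 3 (b=4); 4→5: 5^(5 + 1) + 5^5 + 3 = 18753; 18753−1 = 18752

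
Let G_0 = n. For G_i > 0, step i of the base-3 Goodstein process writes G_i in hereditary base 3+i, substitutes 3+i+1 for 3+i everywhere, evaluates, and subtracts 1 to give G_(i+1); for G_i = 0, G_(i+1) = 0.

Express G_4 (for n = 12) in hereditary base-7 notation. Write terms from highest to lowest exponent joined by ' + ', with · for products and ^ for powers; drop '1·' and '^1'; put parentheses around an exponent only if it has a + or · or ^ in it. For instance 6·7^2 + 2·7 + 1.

7^2

G_0=12  [base 3] 3^2 + 3  →[3↦4]→  4^2 + 4 = 20  −1 ⇒ G_1=19
G_1=19  [base 4] 4^2 + 3  →[4↦5]→  5^2 + 3 = 28  −1 ⇒ G_2=27
G_2=27  [base 5] 5^2 + 2  →[5↦6]→  6^2 + 2 = 38  −1 ⇒ G_3=37
G_3=37  [base 6] 6^2 + 1  →[6↦7]→  7^2 + 1 = 50  −1 ⇒ G_4=49
G_4=49  [base 7] 7^2  →[7↦8]→  8^2 = 64  −1 ⇒ G_5=63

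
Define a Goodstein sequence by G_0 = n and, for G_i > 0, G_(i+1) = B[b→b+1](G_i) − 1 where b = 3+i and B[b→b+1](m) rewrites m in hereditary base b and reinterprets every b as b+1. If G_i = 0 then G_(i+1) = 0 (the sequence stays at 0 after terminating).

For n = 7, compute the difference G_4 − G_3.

0

base 3: 7 = 2·3 + 1; at 4: 2·4 + 1 = 9; next = 8
base 4: 8 = 2·4; at 5: 2·5 = 10; next = 9
base 5: 9 = 5 + 4; at 6: 6 + 4 = 10; next = 9
base 6: 9 = 6 + 3; at 7: 7 + 3 = 10; next = 9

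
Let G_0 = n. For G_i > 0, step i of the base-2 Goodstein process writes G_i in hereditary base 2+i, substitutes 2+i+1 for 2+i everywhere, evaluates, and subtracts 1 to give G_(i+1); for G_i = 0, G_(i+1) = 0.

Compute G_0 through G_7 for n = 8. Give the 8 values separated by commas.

8 —HB2→ 2^(2 + 1) —bump→ 3^(3 + 1) = 81 —(−1)→ 80
80 —HB3→ 2·3^3 + 2·3^2 + 2·3 + 2 —bump→ 2·4^4 + 2·4^2 + 2·4 + 2 = 554 —(−1)→ 553
553 —HB4→ 2·4^4 + 2·4^2 + 2·4 + 1 —bump→ 2·5^5 + 2·5^2 + 2·5 + 1 = 6311 —(−1)→ 6310
6310 —HB5→ 2·5^5 + 2·5^2 + 2·5 —bump→ 2·6^6 + 2·6^2 + 2·6 = 93396 —(−1)→ 93395
93395 —HB6→ 2·6^6 + 2·6^2 + 6 + 5 —bump→ 2·7^7 + 2·7^2 + 7 + 5 = 1647196 —(−1)→ 1647195
1647195 —HB7→ 2·7^7 + 2·7^2 + 7 + 4 —bump→ 2·8^8 + 2·8^2 + 8 + 4 = 33554572 —(−1)→ 33554571
33554571 —HB8→ 2·8^8 + 2·8^2 + 8 + 3 —bump→ 2·9^9 + 2·9^2 + 9 + 3 = 774841152 —(−1)→ 774841151

8, 80, 553, 6310, 93395, 1647195, 33554571, 774841151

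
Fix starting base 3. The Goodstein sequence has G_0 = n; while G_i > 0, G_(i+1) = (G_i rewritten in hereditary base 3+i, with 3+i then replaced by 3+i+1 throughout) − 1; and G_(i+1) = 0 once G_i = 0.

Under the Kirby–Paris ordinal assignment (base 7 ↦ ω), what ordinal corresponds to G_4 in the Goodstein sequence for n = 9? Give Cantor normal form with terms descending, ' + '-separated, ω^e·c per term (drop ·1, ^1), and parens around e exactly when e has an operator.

ω·3

i=0: 9 = 3^2 (b=3); 3→4: 4^2 = 16; 16−1 = 15
i=1: 15 = 3·4 + 3 (b=4); 4→5: 3·5 + 3 = 18; 18−1 = 17
i=2: 17 = 3·5 + 2 (b=5); 5→6: 3·6 + 2 = 20; 20−1 = 19
i=3: 19 = 3·6 + 1 (b=6); 6→7: 3·7 + 1 = 22; 22−1 = 21
i=4: 21 = 3·7 (b=7); 7→8: 3·8 = 24; 24−1 = 23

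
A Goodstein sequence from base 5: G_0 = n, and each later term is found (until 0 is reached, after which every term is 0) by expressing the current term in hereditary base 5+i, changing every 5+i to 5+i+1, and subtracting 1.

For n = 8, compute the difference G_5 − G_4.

G_0 = 8. HB_5(8) = 5 + 3. Bump = 9. G_1 = 8.
G_1 = 8. HB_6(8) = 6 + 2. Bump = 9. G_2 = 8.
G_2 = 8. HB_7(8) = 7 + 1. Bump = 9. G_3 = 8.
G_3 = 8. HB_8(8) = 8. Bump = 9. G_4 = 8.
G_4 = 8. HB_9(8) = 8. Bump = 8. G_5 = 7.

-1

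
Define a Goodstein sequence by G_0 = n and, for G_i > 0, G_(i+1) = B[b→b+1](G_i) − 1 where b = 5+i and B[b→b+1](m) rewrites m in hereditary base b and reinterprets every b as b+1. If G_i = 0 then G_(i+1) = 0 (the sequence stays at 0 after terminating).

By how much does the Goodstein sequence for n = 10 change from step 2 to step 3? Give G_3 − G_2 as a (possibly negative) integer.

i=0: 10 = 2·5 (b=5); 5→6: 2·6 = 12; 12−1 = 11
i=1: 11 = 6 + 5 (b=6); 6→7: 7 + 5 = 12; 12−1 = 11
i=2: 11 = 7 + 4 (b=7); 7→8: 8 + 4 = 12; 12−1 = 11

0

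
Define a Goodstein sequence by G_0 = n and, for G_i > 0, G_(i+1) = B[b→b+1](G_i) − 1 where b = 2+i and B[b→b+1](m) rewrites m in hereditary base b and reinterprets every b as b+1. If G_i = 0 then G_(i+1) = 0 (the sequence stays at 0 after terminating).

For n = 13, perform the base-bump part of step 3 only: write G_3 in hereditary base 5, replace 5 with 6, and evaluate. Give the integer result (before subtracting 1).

[0] 13 ≡ 2^(2 + 1) + 2^2 + 1 (base 2). Lift 3: 109. −1: 108.
[1] 108 ≡ 3^(3 + 1) + 3^3 (base 3). Lift 4: 1280. −1: 1279.
[2] 1279 ≡ 4^(4 + 1) + 3·4^3 + 3·4^2 + 3·4 + 3 (base 4). Lift 5: 16093. −1: 16092.
[3] 16092 ≡ 5^(5 + 1) + 3·5^3 + 3·5^2 + 3·5 + 2 (base 5). Lift 6: 280712. −1: 280711.

280712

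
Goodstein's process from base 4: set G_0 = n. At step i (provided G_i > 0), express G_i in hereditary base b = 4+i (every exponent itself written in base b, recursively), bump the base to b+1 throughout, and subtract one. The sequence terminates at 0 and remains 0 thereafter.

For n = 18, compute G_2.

18 —HB4→ 4^2 + 2 —bump→ 5^2 + 2 = 27 —(−1)→ 26
26 —HB5→ 5^2 + 1 —bump→ 6^2 + 1 = 37 —(−1)→ 36
36 —HB6→ 6^2 —bump→ 7^2 = 49 —(−1)→ 48

36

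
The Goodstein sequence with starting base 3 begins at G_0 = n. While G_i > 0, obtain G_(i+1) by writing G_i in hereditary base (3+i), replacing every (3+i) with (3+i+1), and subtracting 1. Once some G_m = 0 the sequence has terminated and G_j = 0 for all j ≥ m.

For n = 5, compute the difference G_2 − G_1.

[0] 5 ≡ 3 + 2 (base 3). Lift 4: 6. −1: 5.
[1] 5 ≡ 4 + 1 (base 4). Lift 5: 6. −1: 5.

0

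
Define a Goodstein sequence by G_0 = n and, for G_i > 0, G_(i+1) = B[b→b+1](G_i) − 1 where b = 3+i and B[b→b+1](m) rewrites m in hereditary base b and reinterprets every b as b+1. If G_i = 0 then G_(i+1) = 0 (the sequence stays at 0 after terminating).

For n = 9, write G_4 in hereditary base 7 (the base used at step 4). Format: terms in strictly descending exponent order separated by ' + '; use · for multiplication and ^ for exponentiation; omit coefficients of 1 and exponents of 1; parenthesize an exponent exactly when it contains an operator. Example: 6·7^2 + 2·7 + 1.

3·7

base 3: 9 = 3^2; at 4: 4^2 = 16; next = 15
base 4: 15 = 3·4 + 3; at 5: 3·5 + 3 = 18; next = 17
base 5: 17 = 3·5 + 2; at 6: 3·6 + 2 = 20; next = 19
base 6: 19 = 3·6 + 1; at 7: 3·7 + 1 = 22; next = 21
base 7: 21 = 3·7; at 8: 3·8 = 24; next = 23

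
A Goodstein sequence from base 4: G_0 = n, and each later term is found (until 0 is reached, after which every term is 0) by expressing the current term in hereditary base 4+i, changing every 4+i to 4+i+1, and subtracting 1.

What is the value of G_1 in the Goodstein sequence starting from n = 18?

G_0 = 18. HB_4(18) = 4^2 + 2. Bump = 27. G_1 = 26.
G_1 = 26. HB_5(26) = 5^2 + 1. Bump = 37. G_2 = 36.

26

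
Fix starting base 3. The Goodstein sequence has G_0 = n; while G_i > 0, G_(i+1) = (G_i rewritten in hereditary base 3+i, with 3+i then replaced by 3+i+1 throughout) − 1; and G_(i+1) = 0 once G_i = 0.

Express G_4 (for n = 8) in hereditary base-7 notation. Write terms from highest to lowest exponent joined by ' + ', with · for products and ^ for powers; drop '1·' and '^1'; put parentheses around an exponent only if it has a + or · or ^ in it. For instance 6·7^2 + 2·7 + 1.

step 0: 8 = 2·3 + 2; sub 4 for 3: 2·4 + 2; = 10; G_1 = 10−1 = 9
step 1: 9 = 2·4 + 1; sub 5 for 4: 2·5 + 1; = 11; G_2 = 11−1 = 10
step 2: 10 = 2·5; sub 6 for 5: 2·6; = 12; G_3 = 12−1 = 11
step 3: 11 = 6 + 5; sub 7 for 6: 7 + 5; = 12; G_4 = 12−1 = 11

7 + 4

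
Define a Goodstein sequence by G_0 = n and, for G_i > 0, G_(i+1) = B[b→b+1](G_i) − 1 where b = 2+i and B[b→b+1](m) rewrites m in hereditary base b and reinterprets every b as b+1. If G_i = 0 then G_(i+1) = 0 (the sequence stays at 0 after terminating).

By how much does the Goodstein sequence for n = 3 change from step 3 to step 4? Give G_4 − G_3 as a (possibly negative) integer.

(0) 3|_2 = 2 + 1 ↦ 3 + 1|_3 = 4 ⇒ 3
(1) 3|_3 = 3 ↦ 4|_4 = 4 ⇒ 3
(2) 3|_4 = 3 ↦ 3|_5 = 3 ⇒ 2
(3) 2|_5 = 2 ↦ 2|_6 = 2 ⇒ 1

-1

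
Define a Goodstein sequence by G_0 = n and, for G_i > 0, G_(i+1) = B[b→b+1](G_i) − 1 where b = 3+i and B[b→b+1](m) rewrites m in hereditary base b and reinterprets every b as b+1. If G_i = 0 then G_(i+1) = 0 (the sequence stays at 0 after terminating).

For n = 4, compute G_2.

G_0=4  [base 3] 3 + 1  →[3↦4]→  4 + 1 = 5  −1 ⇒ G_1=4
G_1=4  [base 4] 4  →[4↦5]→  5 = 5  −1 ⇒ G_2=4
G_2=4  [base 5] 4  →[5↦6]→  4 = 4  −1 ⇒ G_3=3

4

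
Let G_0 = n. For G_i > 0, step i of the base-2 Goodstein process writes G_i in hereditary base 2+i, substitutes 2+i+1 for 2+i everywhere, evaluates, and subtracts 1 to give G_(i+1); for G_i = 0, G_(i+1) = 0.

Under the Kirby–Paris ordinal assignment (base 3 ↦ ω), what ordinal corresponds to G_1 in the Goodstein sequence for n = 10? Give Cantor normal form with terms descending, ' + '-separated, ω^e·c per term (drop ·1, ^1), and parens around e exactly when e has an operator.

ω^(ω + 1) + 2

10 —HB2→ 2^(2 + 1) + 2 —bump→ 3^(3 + 1) + 3 = 84 —(−1)→ 83
83 —HB3→ 3^(3 + 1) + 2 —bump→ 4^(4 + 1) + 2 = 1026 —(−1)→ 1025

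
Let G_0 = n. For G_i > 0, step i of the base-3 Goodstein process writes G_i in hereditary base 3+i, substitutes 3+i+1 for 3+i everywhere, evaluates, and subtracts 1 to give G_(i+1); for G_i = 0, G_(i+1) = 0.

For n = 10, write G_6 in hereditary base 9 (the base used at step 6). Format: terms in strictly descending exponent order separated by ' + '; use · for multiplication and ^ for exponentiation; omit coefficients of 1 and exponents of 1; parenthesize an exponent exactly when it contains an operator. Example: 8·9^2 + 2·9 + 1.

4·9

10 —HB3→ 3^2 + 1 —bump→ 4^2 + 1 = 17 —(−1)→ 16
16 —HB4→ 4^2 —bump→ 5^2 = 25 —(−1)→ 24
24 —HB5→ 4·5 + 4 —bump→ 4·6 + 4 = 28 —(−1)→ 27
27 —HB6→ 4·6 + 3 —bump→ 4·7 + 3 = 31 —(−1)→ 30
30 —HB7→ 4·7 + 2 —bump→ 4·8 + 2 = 34 —(−1)→ 33
33 —HB8→ 4·8 + 1 —bump→ 4·9 + 1 = 37 —(−1)→ 36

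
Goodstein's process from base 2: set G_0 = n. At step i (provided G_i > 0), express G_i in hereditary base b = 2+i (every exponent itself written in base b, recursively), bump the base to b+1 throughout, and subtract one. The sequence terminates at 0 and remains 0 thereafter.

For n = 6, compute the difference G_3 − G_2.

2868

i=0: 6 = 2^2 + 2 (b=2); 2→3: 3^3 + 3 = 30; 30−1 = 29
i=1: 29 = 3^3 + 2 (b=3); 3→4: 4^4 + 2 = 258; 258−1 = 257
i=2: 257 = 4^4 + 1 (b=4); 4→5: 5^5 + 1 = 3126; 3126−1 = 3125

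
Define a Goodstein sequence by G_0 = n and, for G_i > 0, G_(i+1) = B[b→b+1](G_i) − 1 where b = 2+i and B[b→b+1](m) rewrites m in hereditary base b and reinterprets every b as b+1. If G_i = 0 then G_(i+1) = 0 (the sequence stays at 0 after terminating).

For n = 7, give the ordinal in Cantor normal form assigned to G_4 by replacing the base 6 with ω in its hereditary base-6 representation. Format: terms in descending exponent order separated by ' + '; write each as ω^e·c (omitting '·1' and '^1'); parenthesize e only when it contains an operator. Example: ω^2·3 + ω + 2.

step 0: 7 = 2^2 + 2 + 1; sub 3 for 2: 3^3 + 3 + 1; = 31; G_1 = 31−1 = 30
step 1: 30 = 3^3 + 3; sub 4 for 3: 4^4 + 4; = 260; G_2 = 260−1 = 259
step 2: 259 = 4^4 + 3; sub 5 for 4: 5^5 + 3; = 3128; G_3 = 3128−1 = 3127
step 3: 3127 = 5^5 + 2; sub 6 for 5: 6^6 + 2; = 46658; G_4 = 46658−1 = 46657
step 4: 46657 = 6^6 + 1; sub 7 for 6: 7^7 + 1; = 823544; G_5 = 823544−1 = 823543

ω^ω + 1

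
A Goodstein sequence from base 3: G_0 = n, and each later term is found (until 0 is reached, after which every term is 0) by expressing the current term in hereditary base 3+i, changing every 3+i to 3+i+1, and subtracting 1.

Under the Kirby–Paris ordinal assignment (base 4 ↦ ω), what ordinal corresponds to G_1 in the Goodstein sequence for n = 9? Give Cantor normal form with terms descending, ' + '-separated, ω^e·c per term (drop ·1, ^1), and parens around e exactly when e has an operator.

ω·3 + 3

G_0=9  [base 3] 3^2  →[3↦4]→  4^2 = 16  −1 ⇒ G_1=15
G_1=15  [base 4] 3·4 + 3  →[4↦5]→  3·5 + 3 = 18  −1 ⇒ G_2=17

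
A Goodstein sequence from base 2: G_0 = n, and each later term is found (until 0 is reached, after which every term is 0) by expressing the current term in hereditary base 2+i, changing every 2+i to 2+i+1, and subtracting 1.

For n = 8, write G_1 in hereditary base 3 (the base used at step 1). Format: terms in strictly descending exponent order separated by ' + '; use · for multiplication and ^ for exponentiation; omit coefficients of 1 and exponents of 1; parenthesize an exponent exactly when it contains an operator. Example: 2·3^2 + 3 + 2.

(0) 8|_2 = 2^(2 + 1) ↦ 3^(3 + 1)|_3 = 81 ⇒ 80
(1) 80|_3 = 2·3^3 + 2·3^2 + 2·3 + 2 ↦ 2·4^4 + 2·4^2 + 2·4 + 2|_4 = 554 ⇒ 553

2·3^3 + 2·3^2 + 2·3 + 2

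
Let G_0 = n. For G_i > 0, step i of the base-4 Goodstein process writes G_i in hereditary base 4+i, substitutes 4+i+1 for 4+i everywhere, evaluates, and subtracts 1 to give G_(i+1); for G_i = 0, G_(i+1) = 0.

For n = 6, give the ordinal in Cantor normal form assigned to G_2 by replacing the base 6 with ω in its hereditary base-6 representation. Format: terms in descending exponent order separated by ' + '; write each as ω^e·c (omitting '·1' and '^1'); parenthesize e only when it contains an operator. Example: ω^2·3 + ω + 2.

G_0 = 6. HB_4(6) = 4 + 2. Bump = 7. G_1 = 6.
G_1 = 6. HB_5(6) = 5 + 1. Bump = 7. G_2 = 6.

ω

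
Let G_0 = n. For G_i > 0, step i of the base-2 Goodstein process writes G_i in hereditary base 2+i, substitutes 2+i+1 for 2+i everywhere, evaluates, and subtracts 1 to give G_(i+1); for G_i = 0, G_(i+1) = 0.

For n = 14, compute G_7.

G_0=14  [base 2] 2^(2 + 1) + 2^2 + 2  →[2↦3]→  3^(3 + 1) + 3^3 + 3 = 111  −1 ⇒ G_1=110
G_1=110  [base 3] 3^(3 + 1) + 3^3 + 2  →[3↦4]→  4^(4 + 1) + 4^4 + 2 = 1282  −1 ⇒ G_2=1281
G_2=1281  [base 4] 4^(4 + 1) + 4^4 + 1  →[4↦5]→  5^(5 + 1) + 5^5 + 1 = 18751  −1 ⇒ G_3=18750
G_3=18750  [base 5] 5^(5 + 1) + 5^5  →[5↦6]→  6^(6 + 1) + 6^6 = 326592  −1 ⇒ G_4=326591
G_4=326591  [base 6] 6^(6 + 1) + 5·6^5 + 5·6^4 + 5·6^3 + 5·6^2 + 5·6 + 5  →[6↦7]→  7^(7 + 1) + 5·7^5 + 5·7^4 + 5·7^3 + 5·7^2 + 5·7 + 5 = 5862841  −1 ⇒ G_5=5862840
G_5=5862840  [base 7] 7^(7 + 1) + 5·7^5 + 5·7^4 + 5·7^3 + 5·7^2 + 5·7 + 4  →[7↦8]→  8^(8 + 1) + 5·8^5 + 5·8^4 + 5·8^3 + 5·8^2 + 5·8 + 4 = 134404972  −1 ⇒ G_6=134404971
G_6=134404971  [base 8] 8^(8 + 1) + 5·8^5 + 5·8^4 + 5·8^3 + 5·8^2 + 5·8 + 3  →[8↦9]→  9^(9 + 1) + 5·9^5 + 5·9^4 + 5·9^3 + 5·9^2 + 5·9 + 3 = 3487116549  −1 ⇒ G_7=3487116548
G_7=3487116548  [base 9] 9^(9 + 1) + 5·9^5 + 5·9^4 + 5·9^3 + 5·9^2 + 5·9 + 2  →[9↦10]→  10^(10 + 1) + 5·10^5 + 5·10^4 + 5·10^3 + 5·10^2 + 5·10 + 2 = 100000555552  −1 ⇒ G_8=100000555551

3487116548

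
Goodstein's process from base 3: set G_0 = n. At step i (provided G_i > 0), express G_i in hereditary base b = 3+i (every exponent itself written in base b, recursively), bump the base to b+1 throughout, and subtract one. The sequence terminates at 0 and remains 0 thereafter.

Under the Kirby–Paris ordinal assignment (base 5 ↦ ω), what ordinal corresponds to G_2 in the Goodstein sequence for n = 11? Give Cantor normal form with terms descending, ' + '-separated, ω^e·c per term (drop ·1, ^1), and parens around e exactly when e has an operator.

base 3: 11 = 3^2 + 2; at 4: 4^2 + 2 = 18; next = 17
base 4: 17 = 4^2 + 1; at 5: 5^2 + 1 = 26; next = 25
base 5: 25 = 5^2; at 6: 6^2 = 36; next = 35

ω^2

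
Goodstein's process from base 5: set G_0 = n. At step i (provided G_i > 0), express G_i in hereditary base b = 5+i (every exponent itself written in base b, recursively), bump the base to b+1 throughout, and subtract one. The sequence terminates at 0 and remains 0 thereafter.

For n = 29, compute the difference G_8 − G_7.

G_0=29  [base 5] 5^2 + 4  →[5↦6]→  6^2 + 4 = 40  −1 ⇒ G_1=39
G_1=39  [base 6] 6^2 + 3  →[6↦7]→  7^2 + 3 = 52  −1 ⇒ G_2=51
G_2=51  [base 7] 7^2 + 2  →[7↦8]→  8^2 + 2 = 66  −1 ⇒ G_3=65
G_3=65  [base 8] 8^2 + 1  →[8↦9]→  9^2 + 1 = 82  −1 ⇒ G_4=81
G_4=81  [base 9] 9^2  →[9↦10]→  10^2 = 100  −1 ⇒ G_5=99
G_5=99  [base 10] 9·10 + 9  →[10↦11]→  9·11 + 9 = 108  −1 ⇒ G_6=107
G_6=107  [base 11] 9·11 + 8  →[11↦12]→  9·12 + 8 = 116  −1 ⇒ G_7=115
G_7=115  [base 12] 9·12 + 7  →[12↦13]→  9·13 + 7 = 124  −1 ⇒ G_8=123

8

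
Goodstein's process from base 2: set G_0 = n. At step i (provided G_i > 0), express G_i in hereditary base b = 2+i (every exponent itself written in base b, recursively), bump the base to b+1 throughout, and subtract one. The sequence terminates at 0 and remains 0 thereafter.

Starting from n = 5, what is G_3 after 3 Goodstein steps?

467

i=0: 5 = 2^2 + 1 (b=2); 2→3: 3^3 + 1 = 28; 28−1 = 27
i=1: 27 = 3^3 (b=3); 3→4: 4^4 = 256; 256−1 = 255
i=2: 255 = 3·4^3 + 3·4^2 + 3·4 + 3 (b=4); 4→5: 3·5^3 + 3·5^2 + 3·5 + 3 = 468; 468−1 = 467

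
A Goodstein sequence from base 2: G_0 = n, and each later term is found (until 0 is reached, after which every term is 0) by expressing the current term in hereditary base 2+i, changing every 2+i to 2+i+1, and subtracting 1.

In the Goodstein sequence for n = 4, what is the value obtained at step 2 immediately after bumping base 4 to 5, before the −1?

61

step 0: 4 = 2^2; sub 3 for 2: 3^3; = 27; G_1 = 27−1 = 26
step 1: 26 = 2·3^2 + 2·3 + 2; sub 4 for 3: 2·4^2 + 2·4 + 2; = 42; G_2 = 42−1 = 41
step 2: 41 = 2·4^2 + 2·4 + 1; sub 5 for 4: 2·5^2 + 2·5 + 1; = 61; G_3 = 61−1 = 60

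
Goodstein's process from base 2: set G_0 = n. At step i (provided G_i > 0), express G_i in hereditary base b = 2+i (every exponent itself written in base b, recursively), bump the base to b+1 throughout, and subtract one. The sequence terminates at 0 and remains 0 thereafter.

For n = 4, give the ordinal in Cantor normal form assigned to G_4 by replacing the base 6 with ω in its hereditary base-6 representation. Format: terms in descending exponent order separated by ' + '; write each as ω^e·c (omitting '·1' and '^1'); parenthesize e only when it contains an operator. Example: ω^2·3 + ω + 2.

[0] 4 ≡ 2^2 (base 2). Lift 3: 27. −1: 26.
[1] 26 ≡ 2·3^2 + 2·3 + 2 (base 3). Lift 4: 42. −1: 41.
[2] 41 ≡ 2·4^2 + 2·4 + 1 (base 4). Lift 5: 61. −1: 60.
[3] 60 ≡ 2·5^2 + 2·5 (base 5). Lift 6: 84. −1: 83.

ω^2·2 + ω + 5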